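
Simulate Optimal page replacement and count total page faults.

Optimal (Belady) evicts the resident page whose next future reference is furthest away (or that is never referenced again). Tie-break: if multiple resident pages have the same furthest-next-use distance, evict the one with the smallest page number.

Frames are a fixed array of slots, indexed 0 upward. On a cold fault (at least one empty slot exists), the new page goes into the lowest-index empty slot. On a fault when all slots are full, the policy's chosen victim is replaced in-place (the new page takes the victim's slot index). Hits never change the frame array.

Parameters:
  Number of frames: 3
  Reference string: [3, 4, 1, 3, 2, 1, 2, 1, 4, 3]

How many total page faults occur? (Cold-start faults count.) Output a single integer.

Answer: 5

Derivation:
Step 0: ref 3 → FAULT, frames=[3,-,-]
Step 1: ref 4 → FAULT, frames=[3,4,-]
Step 2: ref 1 → FAULT, frames=[3,4,1]
Step 3: ref 3 → HIT, frames=[3,4,1]
Step 4: ref 2 → FAULT (evict 3), frames=[2,4,1]
Step 5: ref 1 → HIT, frames=[2,4,1]
Step 6: ref 2 → HIT, frames=[2,4,1]
Step 7: ref 1 → HIT, frames=[2,4,1]
Step 8: ref 4 → HIT, frames=[2,4,1]
Step 9: ref 3 → FAULT (evict 1), frames=[2,4,3]
Total faults: 5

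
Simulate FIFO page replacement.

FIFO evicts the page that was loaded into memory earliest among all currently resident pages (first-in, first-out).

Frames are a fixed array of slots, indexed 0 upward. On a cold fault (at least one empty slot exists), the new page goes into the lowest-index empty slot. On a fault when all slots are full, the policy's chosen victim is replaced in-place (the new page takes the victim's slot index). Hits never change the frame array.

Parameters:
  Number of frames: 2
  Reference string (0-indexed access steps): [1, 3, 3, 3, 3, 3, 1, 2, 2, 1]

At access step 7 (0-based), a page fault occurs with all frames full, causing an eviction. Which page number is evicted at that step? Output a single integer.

Step 0: ref 1 -> FAULT, frames=[1,-]
Step 1: ref 3 -> FAULT, frames=[1,3]
Step 2: ref 3 -> HIT, frames=[1,3]
Step 3: ref 3 -> HIT, frames=[1,3]
Step 4: ref 3 -> HIT, frames=[1,3]
Step 5: ref 3 -> HIT, frames=[1,3]
Step 6: ref 1 -> HIT, frames=[1,3]
Step 7: ref 2 -> FAULT, evict 1, frames=[2,3]
At step 7: evicted page 1

Answer: 1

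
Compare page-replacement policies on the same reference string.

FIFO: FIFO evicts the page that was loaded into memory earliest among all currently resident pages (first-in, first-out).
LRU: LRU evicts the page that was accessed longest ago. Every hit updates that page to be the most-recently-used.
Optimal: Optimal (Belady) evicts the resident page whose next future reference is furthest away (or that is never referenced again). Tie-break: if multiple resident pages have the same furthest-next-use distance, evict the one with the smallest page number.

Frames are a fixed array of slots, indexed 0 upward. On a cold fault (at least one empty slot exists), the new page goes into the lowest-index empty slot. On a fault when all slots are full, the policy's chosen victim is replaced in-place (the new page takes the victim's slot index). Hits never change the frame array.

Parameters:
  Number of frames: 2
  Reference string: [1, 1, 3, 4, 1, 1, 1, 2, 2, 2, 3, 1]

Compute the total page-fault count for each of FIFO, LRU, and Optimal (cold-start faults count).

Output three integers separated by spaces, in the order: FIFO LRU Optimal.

--- FIFO ---
  step 0: ref 1 -> FAULT, frames=[1,-] (faults so far: 1)
  step 1: ref 1 -> HIT, frames=[1,-] (faults so far: 1)
  step 2: ref 3 -> FAULT, frames=[1,3] (faults so far: 2)
  step 3: ref 4 -> FAULT, evict 1, frames=[4,3] (faults so far: 3)
  step 4: ref 1 -> FAULT, evict 3, frames=[4,1] (faults so far: 4)
  step 5: ref 1 -> HIT, frames=[4,1] (faults so far: 4)
  step 6: ref 1 -> HIT, frames=[4,1] (faults so far: 4)
  step 7: ref 2 -> FAULT, evict 4, frames=[2,1] (faults so far: 5)
  step 8: ref 2 -> HIT, frames=[2,1] (faults so far: 5)
  step 9: ref 2 -> HIT, frames=[2,1] (faults so far: 5)
  step 10: ref 3 -> FAULT, evict 1, frames=[2,3] (faults so far: 6)
  step 11: ref 1 -> FAULT, evict 2, frames=[1,3] (faults so far: 7)
  FIFO total faults: 7
--- LRU ---
  step 0: ref 1 -> FAULT, frames=[1,-] (faults so far: 1)
  step 1: ref 1 -> HIT, frames=[1,-] (faults so far: 1)
  step 2: ref 3 -> FAULT, frames=[1,3] (faults so far: 2)
  step 3: ref 4 -> FAULT, evict 1, frames=[4,3] (faults so far: 3)
  step 4: ref 1 -> FAULT, evict 3, frames=[4,1] (faults so far: 4)
  step 5: ref 1 -> HIT, frames=[4,1] (faults so far: 4)
  step 6: ref 1 -> HIT, frames=[4,1] (faults so far: 4)
  step 7: ref 2 -> FAULT, evict 4, frames=[2,1] (faults so far: 5)
  step 8: ref 2 -> HIT, frames=[2,1] (faults so far: 5)
  step 9: ref 2 -> HIT, frames=[2,1] (faults so far: 5)
  step 10: ref 3 -> FAULT, evict 1, frames=[2,3] (faults so far: 6)
  step 11: ref 1 -> FAULT, evict 2, frames=[1,3] (faults so far: 7)
  LRU total faults: 7
--- Optimal ---
  step 0: ref 1 -> FAULT, frames=[1,-] (faults so far: 1)
  step 1: ref 1 -> HIT, frames=[1,-] (faults so far: 1)
  step 2: ref 3 -> FAULT, frames=[1,3] (faults so far: 2)
  step 3: ref 4 -> FAULT, evict 3, frames=[1,4] (faults so far: 3)
  step 4: ref 1 -> HIT, frames=[1,4] (faults so far: 3)
  step 5: ref 1 -> HIT, frames=[1,4] (faults so far: 3)
  step 6: ref 1 -> HIT, frames=[1,4] (faults so far: 3)
  step 7: ref 2 -> FAULT, evict 4, frames=[1,2] (faults so far: 4)
  step 8: ref 2 -> HIT, frames=[1,2] (faults so far: 4)
  step 9: ref 2 -> HIT, frames=[1,2] (faults so far: 4)
  step 10: ref 3 -> FAULT, evict 2, frames=[1,3] (faults so far: 5)
  step 11: ref 1 -> HIT, frames=[1,3] (faults so far: 5)
  Optimal total faults: 5

Answer: 7 7 5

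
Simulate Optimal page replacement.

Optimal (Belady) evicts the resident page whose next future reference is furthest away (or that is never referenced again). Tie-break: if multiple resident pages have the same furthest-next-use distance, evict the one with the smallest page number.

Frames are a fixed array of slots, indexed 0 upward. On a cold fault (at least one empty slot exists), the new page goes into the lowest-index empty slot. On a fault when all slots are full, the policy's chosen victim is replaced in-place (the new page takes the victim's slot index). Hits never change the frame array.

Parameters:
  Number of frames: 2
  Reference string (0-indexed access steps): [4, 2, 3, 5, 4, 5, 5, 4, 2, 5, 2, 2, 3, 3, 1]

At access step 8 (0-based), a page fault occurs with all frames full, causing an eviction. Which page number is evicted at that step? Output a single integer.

Answer: 4

Derivation:
Step 0: ref 4 -> FAULT, frames=[4,-]
Step 1: ref 2 -> FAULT, frames=[4,2]
Step 2: ref 3 -> FAULT, evict 2, frames=[4,3]
Step 3: ref 5 -> FAULT, evict 3, frames=[4,5]
Step 4: ref 4 -> HIT, frames=[4,5]
Step 5: ref 5 -> HIT, frames=[4,5]
Step 6: ref 5 -> HIT, frames=[4,5]
Step 7: ref 4 -> HIT, frames=[4,5]
Step 8: ref 2 -> FAULT, evict 4, frames=[2,5]
At step 8: evicted page 4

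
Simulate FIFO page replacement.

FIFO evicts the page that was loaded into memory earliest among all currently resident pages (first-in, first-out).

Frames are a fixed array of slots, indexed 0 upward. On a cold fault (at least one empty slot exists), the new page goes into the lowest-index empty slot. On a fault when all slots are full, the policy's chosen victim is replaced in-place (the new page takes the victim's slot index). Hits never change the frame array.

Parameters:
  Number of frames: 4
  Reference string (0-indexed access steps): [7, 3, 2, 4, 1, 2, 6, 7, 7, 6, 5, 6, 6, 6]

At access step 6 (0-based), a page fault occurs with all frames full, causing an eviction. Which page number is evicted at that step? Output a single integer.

Answer: 3

Derivation:
Step 0: ref 7 -> FAULT, frames=[7,-,-,-]
Step 1: ref 3 -> FAULT, frames=[7,3,-,-]
Step 2: ref 2 -> FAULT, frames=[7,3,2,-]
Step 3: ref 4 -> FAULT, frames=[7,3,2,4]
Step 4: ref 1 -> FAULT, evict 7, frames=[1,3,2,4]
Step 5: ref 2 -> HIT, frames=[1,3,2,4]
Step 6: ref 6 -> FAULT, evict 3, frames=[1,6,2,4]
At step 6: evicted page 3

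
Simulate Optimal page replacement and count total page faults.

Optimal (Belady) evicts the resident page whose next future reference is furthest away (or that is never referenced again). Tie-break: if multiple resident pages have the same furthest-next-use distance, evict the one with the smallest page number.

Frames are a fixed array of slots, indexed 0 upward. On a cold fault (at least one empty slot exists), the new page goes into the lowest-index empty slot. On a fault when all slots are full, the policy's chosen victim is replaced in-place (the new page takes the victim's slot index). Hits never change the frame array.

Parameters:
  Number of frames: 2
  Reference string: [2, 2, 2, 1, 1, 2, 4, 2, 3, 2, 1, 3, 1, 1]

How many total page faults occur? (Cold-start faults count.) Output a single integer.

Step 0: ref 2 → FAULT, frames=[2,-]
Step 1: ref 2 → HIT, frames=[2,-]
Step 2: ref 2 → HIT, frames=[2,-]
Step 3: ref 1 → FAULT, frames=[2,1]
Step 4: ref 1 → HIT, frames=[2,1]
Step 5: ref 2 → HIT, frames=[2,1]
Step 6: ref 4 → FAULT (evict 1), frames=[2,4]
Step 7: ref 2 → HIT, frames=[2,4]
Step 8: ref 3 → FAULT (evict 4), frames=[2,3]
Step 9: ref 2 → HIT, frames=[2,3]
Step 10: ref 1 → FAULT (evict 2), frames=[1,3]
Step 11: ref 3 → HIT, frames=[1,3]
Step 12: ref 1 → HIT, frames=[1,3]
Step 13: ref 1 → HIT, frames=[1,3]
Total faults: 5

Answer: 5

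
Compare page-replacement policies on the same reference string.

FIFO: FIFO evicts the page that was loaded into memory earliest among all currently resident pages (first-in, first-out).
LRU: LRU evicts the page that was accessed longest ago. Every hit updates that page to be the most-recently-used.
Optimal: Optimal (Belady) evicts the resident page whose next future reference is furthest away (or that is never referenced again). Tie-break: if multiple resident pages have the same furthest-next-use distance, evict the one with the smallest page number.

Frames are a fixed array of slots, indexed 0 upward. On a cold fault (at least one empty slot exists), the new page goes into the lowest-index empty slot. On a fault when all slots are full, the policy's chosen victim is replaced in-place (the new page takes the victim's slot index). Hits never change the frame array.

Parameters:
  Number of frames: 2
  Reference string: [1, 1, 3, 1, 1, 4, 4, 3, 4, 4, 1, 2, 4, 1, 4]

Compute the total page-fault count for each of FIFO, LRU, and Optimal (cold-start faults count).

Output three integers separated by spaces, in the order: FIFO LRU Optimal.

Answer: 7 8 6

Derivation:
--- FIFO ---
  step 0: ref 1 -> FAULT, frames=[1,-] (faults so far: 1)
  step 1: ref 1 -> HIT, frames=[1,-] (faults so far: 1)
  step 2: ref 3 -> FAULT, frames=[1,3] (faults so far: 2)
  step 3: ref 1 -> HIT, frames=[1,3] (faults so far: 2)
  step 4: ref 1 -> HIT, frames=[1,3] (faults so far: 2)
  step 5: ref 4 -> FAULT, evict 1, frames=[4,3] (faults so far: 3)
  step 6: ref 4 -> HIT, frames=[4,3] (faults so far: 3)
  step 7: ref 3 -> HIT, frames=[4,3] (faults so far: 3)
  step 8: ref 4 -> HIT, frames=[4,3] (faults so far: 3)
  step 9: ref 4 -> HIT, frames=[4,3] (faults so far: 3)
  step 10: ref 1 -> FAULT, evict 3, frames=[4,1] (faults so far: 4)
  step 11: ref 2 -> FAULT, evict 4, frames=[2,1] (faults so far: 5)
  step 12: ref 4 -> FAULT, evict 1, frames=[2,4] (faults so far: 6)
  step 13: ref 1 -> FAULT, evict 2, frames=[1,4] (faults so far: 7)
  step 14: ref 4 -> HIT, frames=[1,4] (faults so far: 7)
  FIFO total faults: 7
--- LRU ---
  step 0: ref 1 -> FAULT, frames=[1,-] (faults so far: 1)
  step 1: ref 1 -> HIT, frames=[1,-] (faults so far: 1)
  step 2: ref 3 -> FAULT, frames=[1,3] (faults so far: 2)
  step 3: ref 1 -> HIT, frames=[1,3] (faults so far: 2)
  step 4: ref 1 -> HIT, frames=[1,3] (faults so far: 2)
  step 5: ref 4 -> FAULT, evict 3, frames=[1,4] (faults so far: 3)
  step 6: ref 4 -> HIT, frames=[1,4] (faults so far: 3)
  step 7: ref 3 -> FAULT, evict 1, frames=[3,4] (faults so far: 4)
  step 8: ref 4 -> HIT, frames=[3,4] (faults so far: 4)
  step 9: ref 4 -> HIT, frames=[3,4] (faults so far: 4)
  step 10: ref 1 -> FAULT, evict 3, frames=[1,4] (faults so far: 5)
  step 11: ref 2 -> FAULT, evict 4, frames=[1,2] (faults so far: 6)
  step 12: ref 4 -> FAULT, evict 1, frames=[4,2] (faults so far: 7)
  step 13: ref 1 -> FAULT, evict 2, frames=[4,1] (faults so far: 8)
  step 14: ref 4 -> HIT, frames=[4,1] (faults so far: 8)
  LRU total faults: 8
--- Optimal ---
  step 0: ref 1 -> FAULT, frames=[1,-] (faults so far: 1)
  step 1: ref 1 -> HIT, frames=[1,-] (faults so far: 1)
  step 2: ref 3 -> FAULT, frames=[1,3] (faults so far: 2)
  step 3: ref 1 -> HIT, frames=[1,3] (faults so far: 2)
  step 4: ref 1 -> HIT, frames=[1,3] (faults so far: 2)
  step 5: ref 4 -> FAULT, evict 1, frames=[4,3] (faults so far: 3)
  step 6: ref 4 -> HIT, frames=[4,3] (faults so far: 3)
  step 7: ref 3 -> HIT, frames=[4,3] (faults so far: 3)
  step 8: ref 4 -> HIT, frames=[4,3] (faults so far: 3)
  step 9: ref 4 -> HIT, frames=[4,3] (faults so far: 3)
  step 10: ref 1 -> FAULT, evict 3, frames=[4,1] (faults so far: 4)
  step 11: ref 2 -> FAULT, evict 1, frames=[4,2] (faults so far: 5)
  step 12: ref 4 -> HIT, frames=[4,2] (faults so far: 5)
  step 13: ref 1 -> FAULT, evict 2, frames=[4,1] (faults so far: 6)
  step 14: ref 4 -> HIT, frames=[4,1] (faults so far: 6)
  Optimal total faults: 6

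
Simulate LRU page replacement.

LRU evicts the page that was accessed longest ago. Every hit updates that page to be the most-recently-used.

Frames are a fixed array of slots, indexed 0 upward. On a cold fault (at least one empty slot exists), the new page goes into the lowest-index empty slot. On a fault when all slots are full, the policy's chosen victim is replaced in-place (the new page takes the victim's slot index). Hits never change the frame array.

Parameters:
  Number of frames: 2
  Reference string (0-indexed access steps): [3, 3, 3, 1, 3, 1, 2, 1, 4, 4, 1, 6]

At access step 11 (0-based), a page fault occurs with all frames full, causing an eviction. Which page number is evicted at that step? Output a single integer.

Answer: 4

Derivation:
Step 0: ref 3 -> FAULT, frames=[3,-]
Step 1: ref 3 -> HIT, frames=[3,-]
Step 2: ref 3 -> HIT, frames=[3,-]
Step 3: ref 1 -> FAULT, frames=[3,1]
Step 4: ref 3 -> HIT, frames=[3,1]
Step 5: ref 1 -> HIT, frames=[3,1]
Step 6: ref 2 -> FAULT, evict 3, frames=[2,1]
Step 7: ref 1 -> HIT, frames=[2,1]
Step 8: ref 4 -> FAULT, evict 2, frames=[4,1]
Step 9: ref 4 -> HIT, frames=[4,1]
Step 10: ref 1 -> HIT, frames=[4,1]
Step 11: ref 6 -> FAULT, evict 4, frames=[6,1]
At step 11: evicted page 4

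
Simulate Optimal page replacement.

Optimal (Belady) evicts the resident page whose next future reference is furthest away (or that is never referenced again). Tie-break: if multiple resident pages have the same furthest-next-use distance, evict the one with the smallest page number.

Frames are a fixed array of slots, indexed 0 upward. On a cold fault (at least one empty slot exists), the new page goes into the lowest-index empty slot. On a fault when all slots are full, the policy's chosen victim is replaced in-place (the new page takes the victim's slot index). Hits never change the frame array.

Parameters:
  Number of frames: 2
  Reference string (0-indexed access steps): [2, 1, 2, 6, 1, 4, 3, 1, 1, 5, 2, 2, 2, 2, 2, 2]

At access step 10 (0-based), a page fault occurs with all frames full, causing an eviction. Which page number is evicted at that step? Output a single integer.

Step 0: ref 2 -> FAULT, frames=[2,-]
Step 1: ref 1 -> FAULT, frames=[2,1]
Step 2: ref 2 -> HIT, frames=[2,1]
Step 3: ref 6 -> FAULT, evict 2, frames=[6,1]
Step 4: ref 1 -> HIT, frames=[6,1]
Step 5: ref 4 -> FAULT, evict 6, frames=[4,1]
Step 6: ref 3 -> FAULT, evict 4, frames=[3,1]
Step 7: ref 1 -> HIT, frames=[3,1]
Step 8: ref 1 -> HIT, frames=[3,1]
Step 9: ref 5 -> FAULT, evict 1, frames=[3,5]
Step 10: ref 2 -> FAULT, evict 3, frames=[2,5]
At step 10: evicted page 3

Answer: 3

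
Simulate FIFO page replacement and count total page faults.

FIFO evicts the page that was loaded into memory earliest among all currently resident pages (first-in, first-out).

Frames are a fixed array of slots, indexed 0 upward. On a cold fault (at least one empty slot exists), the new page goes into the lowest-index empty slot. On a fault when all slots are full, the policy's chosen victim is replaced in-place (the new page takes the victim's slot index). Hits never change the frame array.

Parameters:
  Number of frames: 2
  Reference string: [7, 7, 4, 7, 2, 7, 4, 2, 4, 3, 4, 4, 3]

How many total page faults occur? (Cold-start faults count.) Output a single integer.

Answer: 8

Derivation:
Step 0: ref 7 → FAULT, frames=[7,-]
Step 1: ref 7 → HIT, frames=[7,-]
Step 2: ref 4 → FAULT, frames=[7,4]
Step 3: ref 7 → HIT, frames=[7,4]
Step 4: ref 2 → FAULT (evict 7), frames=[2,4]
Step 5: ref 7 → FAULT (evict 4), frames=[2,7]
Step 6: ref 4 → FAULT (evict 2), frames=[4,7]
Step 7: ref 2 → FAULT (evict 7), frames=[4,2]
Step 8: ref 4 → HIT, frames=[4,2]
Step 9: ref 3 → FAULT (evict 4), frames=[3,2]
Step 10: ref 4 → FAULT (evict 2), frames=[3,4]
Step 11: ref 4 → HIT, frames=[3,4]
Step 12: ref 3 → HIT, frames=[3,4]
Total faults: 8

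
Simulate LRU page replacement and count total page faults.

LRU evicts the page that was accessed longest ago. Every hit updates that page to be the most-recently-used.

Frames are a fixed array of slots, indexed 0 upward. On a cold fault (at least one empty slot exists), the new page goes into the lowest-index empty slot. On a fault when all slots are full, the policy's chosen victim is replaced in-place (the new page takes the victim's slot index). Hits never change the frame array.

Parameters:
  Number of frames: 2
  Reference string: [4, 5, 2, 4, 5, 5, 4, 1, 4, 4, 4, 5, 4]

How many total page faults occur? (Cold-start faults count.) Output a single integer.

Answer: 7

Derivation:
Step 0: ref 4 → FAULT, frames=[4,-]
Step 1: ref 5 → FAULT, frames=[4,5]
Step 2: ref 2 → FAULT (evict 4), frames=[2,5]
Step 3: ref 4 → FAULT (evict 5), frames=[2,4]
Step 4: ref 5 → FAULT (evict 2), frames=[5,4]
Step 5: ref 5 → HIT, frames=[5,4]
Step 6: ref 4 → HIT, frames=[5,4]
Step 7: ref 1 → FAULT (evict 5), frames=[1,4]
Step 8: ref 4 → HIT, frames=[1,4]
Step 9: ref 4 → HIT, frames=[1,4]
Step 10: ref 4 → HIT, frames=[1,4]
Step 11: ref 5 → FAULT (evict 1), frames=[5,4]
Step 12: ref 4 → HIT, frames=[5,4]
Total faults: 7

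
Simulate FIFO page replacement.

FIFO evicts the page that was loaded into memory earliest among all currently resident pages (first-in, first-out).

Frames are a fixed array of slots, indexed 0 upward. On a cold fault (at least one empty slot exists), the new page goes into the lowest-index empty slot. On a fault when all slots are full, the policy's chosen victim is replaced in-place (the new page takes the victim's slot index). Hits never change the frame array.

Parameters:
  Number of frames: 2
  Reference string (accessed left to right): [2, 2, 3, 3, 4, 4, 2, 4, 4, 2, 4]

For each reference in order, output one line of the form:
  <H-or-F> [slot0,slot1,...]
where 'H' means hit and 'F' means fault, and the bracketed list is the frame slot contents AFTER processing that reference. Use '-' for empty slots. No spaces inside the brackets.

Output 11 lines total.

F [2,-]
H [2,-]
F [2,3]
H [2,3]
F [4,3]
H [4,3]
F [4,2]
H [4,2]
H [4,2]
H [4,2]
H [4,2]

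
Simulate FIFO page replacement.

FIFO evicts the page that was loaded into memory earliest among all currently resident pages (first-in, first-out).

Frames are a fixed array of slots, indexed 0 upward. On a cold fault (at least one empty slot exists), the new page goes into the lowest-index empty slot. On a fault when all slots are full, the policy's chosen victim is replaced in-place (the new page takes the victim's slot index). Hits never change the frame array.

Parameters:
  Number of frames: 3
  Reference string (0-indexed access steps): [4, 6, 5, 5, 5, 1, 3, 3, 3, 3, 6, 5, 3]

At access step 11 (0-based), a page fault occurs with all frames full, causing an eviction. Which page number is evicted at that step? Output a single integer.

Step 0: ref 4 -> FAULT, frames=[4,-,-]
Step 1: ref 6 -> FAULT, frames=[4,6,-]
Step 2: ref 5 -> FAULT, frames=[4,6,5]
Step 3: ref 5 -> HIT, frames=[4,6,5]
Step 4: ref 5 -> HIT, frames=[4,6,5]
Step 5: ref 1 -> FAULT, evict 4, frames=[1,6,5]
Step 6: ref 3 -> FAULT, evict 6, frames=[1,3,5]
Step 7: ref 3 -> HIT, frames=[1,3,5]
Step 8: ref 3 -> HIT, frames=[1,3,5]
Step 9: ref 3 -> HIT, frames=[1,3,5]
Step 10: ref 6 -> FAULT, evict 5, frames=[1,3,6]
Step 11: ref 5 -> FAULT, evict 1, frames=[5,3,6]
At step 11: evicted page 1

Answer: 1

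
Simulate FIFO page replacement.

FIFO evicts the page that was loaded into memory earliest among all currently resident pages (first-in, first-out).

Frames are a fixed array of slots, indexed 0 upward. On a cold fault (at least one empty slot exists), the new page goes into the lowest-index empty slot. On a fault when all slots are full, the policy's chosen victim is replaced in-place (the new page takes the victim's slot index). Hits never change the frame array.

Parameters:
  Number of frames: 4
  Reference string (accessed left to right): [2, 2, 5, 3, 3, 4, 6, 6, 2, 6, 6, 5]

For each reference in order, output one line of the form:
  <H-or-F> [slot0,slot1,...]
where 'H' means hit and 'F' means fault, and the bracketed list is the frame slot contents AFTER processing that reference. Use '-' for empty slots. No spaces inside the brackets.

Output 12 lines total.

F [2,-,-,-]
H [2,-,-,-]
F [2,5,-,-]
F [2,5,3,-]
H [2,5,3,-]
F [2,5,3,4]
F [6,5,3,4]
H [6,5,3,4]
F [6,2,3,4]
H [6,2,3,4]
H [6,2,3,4]
F [6,2,5,4]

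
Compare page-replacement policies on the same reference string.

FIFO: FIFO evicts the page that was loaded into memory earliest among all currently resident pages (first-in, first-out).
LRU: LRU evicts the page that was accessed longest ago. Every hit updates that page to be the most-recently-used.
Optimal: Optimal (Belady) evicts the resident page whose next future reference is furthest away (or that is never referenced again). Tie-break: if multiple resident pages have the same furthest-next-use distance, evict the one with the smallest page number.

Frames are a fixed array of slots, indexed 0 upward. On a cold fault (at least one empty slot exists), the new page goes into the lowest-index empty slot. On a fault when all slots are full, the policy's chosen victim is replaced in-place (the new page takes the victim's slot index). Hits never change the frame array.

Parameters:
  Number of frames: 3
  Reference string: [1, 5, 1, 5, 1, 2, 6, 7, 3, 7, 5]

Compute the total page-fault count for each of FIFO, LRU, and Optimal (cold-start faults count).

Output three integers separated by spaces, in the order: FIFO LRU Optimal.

--- FIFO ---
  step 0: ref 1 -> FAULT, frames=[1,-,-] (faults so far: 1)
  step 1: ref 5 -> FAULT, frames=[1,5,-] (faults so far: 2)
  step 2: ref 1 -> HIT, frames=[1,5,-] (faults so far: 2)
  step 3: ref 5 -> HIT, frames=[1,5,-] (faults so far: 2)
  step 4: ref 1 -> HIT, frames=[1,5,-] (faults so far: 2)
  step 5: ref 2 -> FAULT, frames=[1,5,2] (faults so far: 3)
  step 6: ref 6 -> FAULT, evict 1, frames=[6,5,2] (faults so far: 4)
  step 7: ref 7 -> FAULT, evict 5, frames=[6,7,2] (faults so far: 5)
  step 8: ref 3 -> FAULT, evict 2, frames=[6,7,3] (faults so far: 6)
  step 9: ref 7 -> HIT, frames=[6,7,3] (faults so far: 6)
  step 10: ref 5 -> FAULT, evict 6, frames=[5,7,3] (faults so far: 7)
  FIFO total faults: 7
--- LRU ---
  step 0: ref 1 -> FAULT, frames=[1,-,-] (faults so far: 1)
  step 1: ref 5 -> FAULT, frames=[1,5,-] (faults so far: 2)
  step 2: ref 1 -> HIT, frames=[1,5,-] (faults so far: 2)
  step 3: ref 5 -> HIT, frames=[1,5,-] (faults so far: 2)
  step 4: ref 1 -> HIT, frames=[1,5,-] (faults so far: 2)
  step 5: ref 2 -> FAULT, frames=[1,5,2] (faults so far: 3)
  step 6: ref 6 -> FAULT, evict 5, frames=[1,6,2] (faults so far: 4)
  step 7: ref 7 -> FAULT, evict 1, frames=[7,6,2] (faults so far: 5)
  step 8: ref 3 -> FAULT, evict 2, frames=[7,6,3] (faults so far: 6)
  step 9: ref 7 -> HIT, frames=[7,6,3] (faults so far: 6)
  step 10: ref 5 -> FAULT, evict 6, frames=[7,5,3] (faults so far: 7)
  LRU total faults: 7
--- Optimal ---
  step 0: ref 1 -> FAULT, frames=[1,-,-] (faults so far: 1)
  step 1: ref 5 -> FAULT, frames=[1,5,-] (faults so far: 2)
  step 2: ref 1 -> HIT, frames=[1,5,-] (faults so far: 2)
  step 3: ref 5 -> HIT, frames=[1,5,-] (faults so far: 2)
  step 4: ref 1 -> HIT, frames=[1,5,-] (faults so far: 2)
  step 5: ref 2 -> FAULT, frames=[1,5,2] (faults so far: 3)
  step 6: ref 6 -> FAULT, evict 1, frames=[6,5,2] (faults so far: 4)
  step 7: ref 7 -> FAULT, evict 2, frames=[6,5,7] (faults so far: 5)
  step 8: ref 3 -> FAULT, evict 6, frames=[3,5,7] (faults so far: 6)
  step 9: ref 7 -> HIT, frames=[3,5,7] (faults so far: 6)
  step 10: ref 5 -> HIT, frames=[3,5,7] (faults so far: 6)
  Optimal total faults: 6

Answer: 7 7 6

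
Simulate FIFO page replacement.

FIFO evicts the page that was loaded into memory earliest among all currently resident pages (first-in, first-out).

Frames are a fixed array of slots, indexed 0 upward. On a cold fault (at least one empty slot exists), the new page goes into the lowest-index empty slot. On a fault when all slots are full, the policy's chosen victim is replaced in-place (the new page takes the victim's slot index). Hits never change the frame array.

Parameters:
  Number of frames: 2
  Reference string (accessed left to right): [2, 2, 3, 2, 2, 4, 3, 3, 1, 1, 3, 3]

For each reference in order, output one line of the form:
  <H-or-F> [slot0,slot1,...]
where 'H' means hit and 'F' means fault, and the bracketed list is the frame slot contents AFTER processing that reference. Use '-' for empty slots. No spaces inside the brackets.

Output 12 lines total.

F [2,-]
H [2,-]
F [2,3]
H [2,3]
H [2,3]
F [4,3]
H [4,3]
H [4,3]
F [4,1]
H [4,1]
F [3,1]
H [3,1]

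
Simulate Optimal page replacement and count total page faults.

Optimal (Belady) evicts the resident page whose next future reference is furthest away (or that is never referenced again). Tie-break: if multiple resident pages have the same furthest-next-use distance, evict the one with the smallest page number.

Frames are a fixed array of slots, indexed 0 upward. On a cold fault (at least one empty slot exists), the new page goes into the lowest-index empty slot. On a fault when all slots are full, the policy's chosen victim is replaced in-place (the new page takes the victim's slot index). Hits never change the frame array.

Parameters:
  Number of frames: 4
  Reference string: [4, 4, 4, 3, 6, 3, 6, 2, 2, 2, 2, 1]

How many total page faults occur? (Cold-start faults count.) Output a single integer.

Step 0: ref 4 → FAULT, frames=[4,-,-,-]
Step 1: ref 4 → HIT, frames=[4,-,-,-]
Step 2: ref 4 → HIT, frames=[4,-,-,-]
Step 3: ref 3 → FAULT, frames=[4,3,-,-]
Step 4: ref 6 → FAULT, frames=[4,3,6,-]
Step 5: ref 3 → HIT, frames=[4,3,6,-]
Step 6: ref 6 → HIT, frames=[4,3,6,-]
Step 7: ref 2 → FAULT, frames=[4,3,6,2]
Step 8: ref 2 → HIT, frames=[4,3,6,2]
Step 9: ref 2 → HIT, frames=[4,3,6,2]
Step 10: ref 2 → HIT, frames=[4,3,6,2]
Step 11: ref 1 → FAULT (evict 2), frames=[4,3,6,1]
Total faults: 5

Answer: 5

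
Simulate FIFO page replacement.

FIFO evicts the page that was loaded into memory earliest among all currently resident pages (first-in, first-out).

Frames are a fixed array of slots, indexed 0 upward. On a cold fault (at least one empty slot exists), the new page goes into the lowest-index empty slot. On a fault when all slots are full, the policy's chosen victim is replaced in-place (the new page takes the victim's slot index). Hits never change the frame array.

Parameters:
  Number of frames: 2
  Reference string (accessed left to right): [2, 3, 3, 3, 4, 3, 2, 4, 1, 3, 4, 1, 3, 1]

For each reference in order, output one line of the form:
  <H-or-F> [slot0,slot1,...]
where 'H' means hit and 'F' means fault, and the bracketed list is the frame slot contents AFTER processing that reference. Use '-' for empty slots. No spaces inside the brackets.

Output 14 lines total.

F [2,-]
F [2,3]
H [2,3]
H [2,3]
F [4,3]
H [4,3]
F [4,2]
H [4,2]
F [1,2]
F [1,3]
F [4,3]
F [4,1]
F [3,1]
H [3,1]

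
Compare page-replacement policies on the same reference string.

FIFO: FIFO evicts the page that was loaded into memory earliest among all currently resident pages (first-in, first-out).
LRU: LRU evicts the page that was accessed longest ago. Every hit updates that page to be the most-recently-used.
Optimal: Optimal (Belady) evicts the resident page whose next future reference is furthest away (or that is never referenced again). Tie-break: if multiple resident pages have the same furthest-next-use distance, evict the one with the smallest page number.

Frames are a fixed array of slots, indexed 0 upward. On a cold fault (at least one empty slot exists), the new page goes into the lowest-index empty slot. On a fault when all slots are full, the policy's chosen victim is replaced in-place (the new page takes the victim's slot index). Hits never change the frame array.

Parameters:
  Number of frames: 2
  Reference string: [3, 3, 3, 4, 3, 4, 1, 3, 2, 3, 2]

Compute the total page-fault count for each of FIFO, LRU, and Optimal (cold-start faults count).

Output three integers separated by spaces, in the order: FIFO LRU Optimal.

Answer: 5 5 4

Derivation:
--- FIFO ---
  step 0: ref 3 -> FAULT, frames=[3,-] (faults so far: 1)
  step 1: ref 3 -> HIT, frames=[3,-] (faults so far: 1)
  step 2: ref 3 -> HIT, frames=[3,-] (faults so far: 1)
  step 3: ref 4 -> FAULT, frames=[3,4] (faults so far: 2)
  step 4: ref 3 -> HIT, frames=[3,4] (faults so far: 2)
  step 5: ref 4 -> HIT, frames=[3,4] (faults so far: 2)
  step 6: ref 1 -> FAULT, evict 3, frames=[1,4] (faults so far: 3)
  step 7: ref 3 -> FAULT, evict 4, frames=[1,3] (faults so far: 4)
  step 8: ref 2 -> FAULT, evict 1, frames=[2,3] (faults so far: 5)
  step 9: ref 3 -> HIT, frames=[2,3] (faults so far: 5)
  step 10: ref 2 -> HIT, frames=[2,3] (faults so far: 5)
  FIFO total faults: 5
--- LRU ---
  step 0: ref 3 -> FAULT, frames=[3,-] (faults so far: 1)
  step 1: ref 3 -> HIT, frames=[3,-] (faults so far: 1)
  step 2: ref 3 -> HIT, frames=[3,-] (faults so far: 1)
  step 3: ref 4 -> FAULT, frames=[3,4] (faults so far: 2)
  step 4: ref 3 -> HIT, frames=[3,4] (faults so far: 2)
  step 5: ref 4 -> HIT, frames=[3,4] (faults so far: 2)
  step 6: ref 1 -> FAULT, evict 3, frames=[1,4] (faults so far: 3)
  step 7: ref 3 -> FAULT, evict 4, frames=[1,3] (faults so far: 4)
  step 8: ref 2 -> FAULT, evict 1, frames=[2,3] (faults so far: 5)
  step 9: ref 3 -> HIT, frames=[2,3] (faults so far: 5)
  step 10: ref 2 -> HIT, frames=[2,3] (faults so far: 5)
  LRU total faults: 5
--- Optimal ---
  step 0: ref 3 -> FAULT, frames=[3,-] (faults so far: 1)
  step 1: ref 3 -> HIT, frames=[3,-] (faults so far: 1)
  step 2: ref 3 -> HIT, frames=[3,-] (faults so far: 1)
  step 3: ref 4 -> FAULT, frames=[3,4] (faults so far: 2)
  step 4: ref 3 -> HIT, frames=[3,4] (faults so far: 2)
  step 5: ref 4 -> HIT, frames=[3,4] (faults so far: 2)
  step 6: ref 1 -> FAULT, evict 4, frames=[3,1] (faults so far: 3)
  step 7: ref 3 -> HIT, frames=[3,1] (faults so far: 3)
  step 8: ref 2 -> FAULT, evict 1, frames=[3,2] (faults so far: 4)
  step 9: ref 3 -> HIT, frames=[3,2] (faults so far: 4)
  step 10: ref 2 -> HIT, frames=[3,2] (faults so far: 4)
  Optimal total faults: 4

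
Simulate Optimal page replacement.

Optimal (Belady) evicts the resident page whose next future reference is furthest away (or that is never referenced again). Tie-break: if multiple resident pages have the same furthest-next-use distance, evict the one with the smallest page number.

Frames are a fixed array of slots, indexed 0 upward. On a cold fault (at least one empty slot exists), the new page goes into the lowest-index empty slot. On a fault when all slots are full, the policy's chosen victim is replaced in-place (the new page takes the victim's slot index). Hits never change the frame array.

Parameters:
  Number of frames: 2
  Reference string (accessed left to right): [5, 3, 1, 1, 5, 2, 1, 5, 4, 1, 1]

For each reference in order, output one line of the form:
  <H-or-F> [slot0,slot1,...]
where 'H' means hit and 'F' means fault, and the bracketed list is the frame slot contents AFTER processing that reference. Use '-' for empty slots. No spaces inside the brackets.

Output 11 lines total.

F [5,-]
F [5,3]
F [5,1]
H [5,1]
H [5,1]
F [2,1]
H [2,1]
F [5,1]
F [4,1]
H [4,1]
H [4,1]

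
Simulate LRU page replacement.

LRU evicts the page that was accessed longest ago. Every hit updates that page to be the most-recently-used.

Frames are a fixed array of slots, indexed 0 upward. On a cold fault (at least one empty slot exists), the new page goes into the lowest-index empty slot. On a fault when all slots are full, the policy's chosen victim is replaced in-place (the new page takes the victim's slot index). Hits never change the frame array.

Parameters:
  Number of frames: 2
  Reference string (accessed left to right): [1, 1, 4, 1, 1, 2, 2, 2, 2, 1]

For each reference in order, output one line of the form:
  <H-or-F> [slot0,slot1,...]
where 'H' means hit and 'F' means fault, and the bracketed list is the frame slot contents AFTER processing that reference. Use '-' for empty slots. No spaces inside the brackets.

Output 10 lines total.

F [1,-]
H [1,-]
F [1,4]
H [1,4]
H [1,4]
F [1,2]
H [1,2]
H [1,2]
H [1,2]
H [1,2]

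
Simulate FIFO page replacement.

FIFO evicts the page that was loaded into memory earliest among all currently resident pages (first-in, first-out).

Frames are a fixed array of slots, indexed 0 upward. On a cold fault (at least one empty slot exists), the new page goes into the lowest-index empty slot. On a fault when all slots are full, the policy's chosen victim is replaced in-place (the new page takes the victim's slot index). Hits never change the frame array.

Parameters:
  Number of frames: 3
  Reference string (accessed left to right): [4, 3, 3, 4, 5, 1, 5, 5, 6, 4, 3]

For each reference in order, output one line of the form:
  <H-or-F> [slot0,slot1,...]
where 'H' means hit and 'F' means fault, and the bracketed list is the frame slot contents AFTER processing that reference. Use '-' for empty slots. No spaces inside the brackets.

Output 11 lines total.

F [4,-,-]
F [4,3,-]
H [4,3,-]
H [4,3,-]
F [4,3,5]
F [1,3,5]
H [1,3,5]
H [1,3,5]
F [1,6,5]
F [1,6,4]
F [3,6,4]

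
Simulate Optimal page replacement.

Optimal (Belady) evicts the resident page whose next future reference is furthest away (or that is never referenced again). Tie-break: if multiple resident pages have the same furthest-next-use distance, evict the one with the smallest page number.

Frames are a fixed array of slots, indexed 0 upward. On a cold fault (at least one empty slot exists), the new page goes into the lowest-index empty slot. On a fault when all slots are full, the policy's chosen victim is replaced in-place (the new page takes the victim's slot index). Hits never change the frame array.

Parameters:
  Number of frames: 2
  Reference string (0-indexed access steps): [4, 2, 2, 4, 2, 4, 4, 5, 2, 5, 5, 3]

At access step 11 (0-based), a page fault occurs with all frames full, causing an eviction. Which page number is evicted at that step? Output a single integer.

Step 0: ref 4 -> FAULT, frames=[4,-]
Step 1: ref 2 -> FAULT, frames=[4,2]
Step 2: ref 2 -> HIT, frames=[4,2]
Step 3: ref 4 -> HIT, frames=[4,2]
Step 4: ref 2 -> HIT, frames=[4,2]
Step 5: ref 4 -> HIT, frames=[4,2]
Step 6: ref 4 -> HIT, frames=[4,2]
Step 7: ref 5 -> FAULT, evict 4, frames=[5,2]
Step 8: ref 2 -> HIT, frames=[5,2]
Step 9: ref 5 -> HIT, frames=[5,2]
Step 10: ref 5 -> HIT, frames=[5,2]
Step 11: ref 3 -> FAULT, evict 2, frames=[5,3]
At step 11: evicted page 2

Answer: 2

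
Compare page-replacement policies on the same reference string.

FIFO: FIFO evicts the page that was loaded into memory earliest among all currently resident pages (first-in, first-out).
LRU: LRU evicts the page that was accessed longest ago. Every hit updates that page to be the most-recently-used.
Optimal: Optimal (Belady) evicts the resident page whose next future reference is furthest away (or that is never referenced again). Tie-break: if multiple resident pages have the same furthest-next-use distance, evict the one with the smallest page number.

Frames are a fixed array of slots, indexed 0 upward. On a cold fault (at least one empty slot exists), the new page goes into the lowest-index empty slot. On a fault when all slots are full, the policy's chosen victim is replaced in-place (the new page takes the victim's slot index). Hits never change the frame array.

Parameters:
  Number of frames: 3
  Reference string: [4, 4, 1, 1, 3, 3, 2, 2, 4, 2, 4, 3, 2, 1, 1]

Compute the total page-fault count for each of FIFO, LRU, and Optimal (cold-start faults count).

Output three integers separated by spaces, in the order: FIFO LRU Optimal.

Answer: 6 6 5

Derivation:
--- FIFO ---
  step 0: ref 4 -> FAULT, frames=[4,-,-] (faults so far: 1)
  step 1: ref 4 -> HIT, frames=[4,-,-] (faults so far: 1)
  step 2: ref 1 -> FAULT, frames=[4,1,-] (faults so far: 2)
  step 3: ref 1 -> HIT, frames=[4,1,-] (faults so far: 2)
  step 4: ref 3 -> FAULT, frames=[4,1,3] (faults so far: 3)
  step 5: ref 3 -> HIT, frames=[4,1,3] (faults so far: 3)
  step 6: ref 2 -> FAULT, evict 4, frames=[2,1,3] (faults so far: 4)
  step 7: ref 2 -> HIT, frames=[2,1,3] (faults so far: 4)
  step 8: ref 4 -> FAULT, evict 1, frames=[2,4,3] (faults so far: 5)
  step 9: ref 2 -> HIT, frames=[2,4,3] (faults so far: 5)
  step 10: ref 4 -> HIT, frames=[2,4,3] (faults so far: 5)
  step 11: ref 3 -> HIT, frames=[2,4,3] (faults so far: 5)
  step 12: ref 2 -> HIT, frames=[2,4,3] (faults so far: 5)
  step 13: ref 1 -> FAULT, evict 3, frames=[2,4,1] (faults so far: 6)
  step 14: ref 1 -> HIT, frames=[2,4,1] (faults so far: 6)
  FIFO total faults: 6
--- LRU ---
  step 0: ref 4 -> FAULT, frames=[4,-,-] (faults so far: 1)
  step 1: ref 4 -> HIT, frames=[4,-,-] (faults so far: 1)
  step 2: ref 1 -> FAULT, frames=[4,1,-] (faults so far: 2)
  step 3: ref 1 -> HIT, frames=[4,1,-] (faults so far: 2)
  step 4: ref 3 -> FAULT, frames=[4,1,3] (faults so far: 3)
  step 5: ref 3 -> HIT, frames=[4,1,3] (faults so far: 3)
  step 6: ref 2 -> FAULT, evict 4, frames=[2,1,3] (faults so far: 4)
  step 7: ref 2 -> HIT, frames=[2,1,3] (faults so far: 4)
  step 8: ref 4 -> FAULT, evict 1, frames=[2,4,3] (faults so far: 5)
  step 9: ref 2 -> HIT, frames=[2,4,3] (faults so far: 5)
  step 10: ref 4 -> HIT, frames=[2,4,3] (faults so far: 5)
  step 11: ref 3 -> HIT, frames=[2,4,3] (faults so far: 5)
  step 12: ref 2 -> HIT, frames=[2,4,3] (faults so far: 5)
  step 13: ref 1 -> FAULT, evict 4, frames=[2,1,3] (faults so far: 6)
  step 14: ref 1 -> HIT, frames=[2,1,3] (faults so far: 6)
  LRU total faults: 6
--- Optimal ---
  step 0: ref 4 -> FAULT, frames=[4,-,-] (faults so far: 1)
  step 1: ref 4 -> HIT, frames=[4,-,-] (faults so far: 1)
  step 2: ref 1 -> FAULT, frames=[4,1,-] (faults so far: 2)
  step 3: ref 1 -> HIT, frames=[4,1,-] (faults so far: 2)
  step 4: ref 3 -> FAULT, frames=[4,1,3] (faults so far: 3)
  step 5: ref 3 -> HIT, frames=[4,1,3] (faults so far: 3)
  step 6: ref 2 -> FAULT, evict 1, frames=[4,2,3] (faults so far: 4)
  step 7: ref 2 -> HIT, frames=[4,2,3] (faults so far: 4)
  step 8: ref 4 -> HIT, frames=[4,2,3] (faults so far: 4)
  step 9: ref 2 -> HIT, frames=[4,2,3] (faults so far: 4)
  step 10: ref 4 -> HIT, frames=[4,2,3] (faults so far: 4)
  step 11: ref 3 -> HIT, frames=[4,2,3] (faults so far: 4)
  step 12: ref 2 -> HIT, frames=[4,2,3] (faults so far: 4)
  step 13: ref 1 -> FAULT, evict 2, frames=[4,1,3] (faults so far: 5)
  step 14: ref 1 -> HIT, frames=[4,1,3] (faults so far: 5)
  Optimal total faults: 5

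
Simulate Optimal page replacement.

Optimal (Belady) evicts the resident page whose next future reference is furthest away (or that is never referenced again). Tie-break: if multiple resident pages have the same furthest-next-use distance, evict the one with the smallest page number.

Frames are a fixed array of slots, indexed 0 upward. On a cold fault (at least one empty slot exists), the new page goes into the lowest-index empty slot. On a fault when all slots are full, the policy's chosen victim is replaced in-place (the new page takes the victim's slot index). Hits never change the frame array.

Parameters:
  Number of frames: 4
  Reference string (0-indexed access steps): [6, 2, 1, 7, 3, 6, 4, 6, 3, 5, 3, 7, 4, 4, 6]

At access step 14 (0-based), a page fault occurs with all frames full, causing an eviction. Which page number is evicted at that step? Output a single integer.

Step 0: ref 6 -> FAULT, frames=[6,-,-,-]
Step 1: ref 2 -> FAULT, frames=[6,2,-,-]
Step 2: ref 1 -> FAULT, frames=[6,2,1,-]
Step 3: ref 7 -> FAULT, frames=[6,2,1,7]
Step 4: ref 3 -> FAULT, evict 1, frames=[6,2,3,7]
Step 5: ref 6 -> HIT, frames=[6,2,3,7]
Step 6: ref 4 -> FAULT, evict 2, frames=[6,4,3,7]
Step 7: ref 6 -> HIT, frames=[6,4,3,7]
Step 8: ref 3 -> HIT, frames=[6,4,3,7]
Step 9: ref 5 -> FAULT, evict 6, frames=[5,4,3,7]
Step 10: ref 3 -> HIT, frames=[5,4,3,7]
Step 11: ref 7 -> HIT, frames=[5,4,3,7]
Step 12: ref 4 -> HIT, frames=[5,4,3,7]
Step 13: ref 4 -> HIT, frames=[5,4,3,7]
Step 14: ref 6 -> FAULT, evict 3, frames=[5,4,6,7]
At step 14: evicted page 3

Answer: 3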